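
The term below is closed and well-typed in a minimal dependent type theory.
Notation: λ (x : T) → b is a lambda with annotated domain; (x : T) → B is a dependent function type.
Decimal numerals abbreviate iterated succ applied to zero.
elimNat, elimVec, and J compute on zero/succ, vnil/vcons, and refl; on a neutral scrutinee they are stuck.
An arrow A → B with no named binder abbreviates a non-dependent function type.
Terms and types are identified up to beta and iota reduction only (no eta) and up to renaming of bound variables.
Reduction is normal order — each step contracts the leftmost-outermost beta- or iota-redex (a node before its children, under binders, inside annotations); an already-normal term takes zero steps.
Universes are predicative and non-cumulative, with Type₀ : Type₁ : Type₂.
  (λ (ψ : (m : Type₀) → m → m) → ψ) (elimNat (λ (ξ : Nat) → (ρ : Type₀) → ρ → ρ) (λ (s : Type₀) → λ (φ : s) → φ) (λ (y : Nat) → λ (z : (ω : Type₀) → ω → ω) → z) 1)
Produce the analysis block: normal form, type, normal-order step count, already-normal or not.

resulting normal form:
  λ (ψ : Type₀) → λ (m : ψ) → m
type:
  (ψ : Type₀) → ψ → ψ
reduction steps (normal order): 5
already normal: no
first redex: a beta-redex


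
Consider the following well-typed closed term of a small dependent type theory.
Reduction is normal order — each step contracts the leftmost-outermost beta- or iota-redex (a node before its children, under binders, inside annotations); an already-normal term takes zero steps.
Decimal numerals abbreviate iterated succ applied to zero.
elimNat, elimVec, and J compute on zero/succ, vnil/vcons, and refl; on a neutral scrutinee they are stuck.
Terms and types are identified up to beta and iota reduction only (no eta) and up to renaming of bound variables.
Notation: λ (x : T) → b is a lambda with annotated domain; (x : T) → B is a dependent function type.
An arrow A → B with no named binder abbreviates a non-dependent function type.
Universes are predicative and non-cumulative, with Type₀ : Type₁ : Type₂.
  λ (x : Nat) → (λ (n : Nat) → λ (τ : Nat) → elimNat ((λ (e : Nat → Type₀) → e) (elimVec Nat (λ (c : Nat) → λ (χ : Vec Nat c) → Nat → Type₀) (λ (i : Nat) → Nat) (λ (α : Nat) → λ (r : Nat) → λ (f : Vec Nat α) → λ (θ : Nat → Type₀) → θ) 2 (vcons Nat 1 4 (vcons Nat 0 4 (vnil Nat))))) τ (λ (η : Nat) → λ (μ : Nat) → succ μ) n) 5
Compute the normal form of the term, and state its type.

normal form:
  λ (x : Nat) → λ (n : Nat) → succ (succ (succ (succ (succ n))))
inferred type:
  Nat → Nat → Nat
observation: reduction starts at a beta-redex, and 17 normal-order steps reach the normal form.


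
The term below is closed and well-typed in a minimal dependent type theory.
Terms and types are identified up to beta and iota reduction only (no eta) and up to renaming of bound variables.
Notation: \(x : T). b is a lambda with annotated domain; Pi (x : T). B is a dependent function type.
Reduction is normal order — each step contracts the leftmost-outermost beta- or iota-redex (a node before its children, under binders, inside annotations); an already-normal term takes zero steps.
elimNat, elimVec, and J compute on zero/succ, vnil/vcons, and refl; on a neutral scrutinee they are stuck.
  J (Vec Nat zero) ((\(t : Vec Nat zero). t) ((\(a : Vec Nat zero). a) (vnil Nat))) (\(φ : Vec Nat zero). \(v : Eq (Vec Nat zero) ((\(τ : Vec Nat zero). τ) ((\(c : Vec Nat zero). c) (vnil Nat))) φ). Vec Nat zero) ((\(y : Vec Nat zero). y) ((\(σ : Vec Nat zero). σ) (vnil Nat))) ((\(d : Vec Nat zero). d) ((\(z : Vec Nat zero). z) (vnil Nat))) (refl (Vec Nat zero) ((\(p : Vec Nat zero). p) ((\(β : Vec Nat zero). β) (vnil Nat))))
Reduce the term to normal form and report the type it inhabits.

normal form:
  vnil Nat
inferred type:
  Vec Nat zero
observation: normalization takes exactly 3 steps under the normal-order strategy.


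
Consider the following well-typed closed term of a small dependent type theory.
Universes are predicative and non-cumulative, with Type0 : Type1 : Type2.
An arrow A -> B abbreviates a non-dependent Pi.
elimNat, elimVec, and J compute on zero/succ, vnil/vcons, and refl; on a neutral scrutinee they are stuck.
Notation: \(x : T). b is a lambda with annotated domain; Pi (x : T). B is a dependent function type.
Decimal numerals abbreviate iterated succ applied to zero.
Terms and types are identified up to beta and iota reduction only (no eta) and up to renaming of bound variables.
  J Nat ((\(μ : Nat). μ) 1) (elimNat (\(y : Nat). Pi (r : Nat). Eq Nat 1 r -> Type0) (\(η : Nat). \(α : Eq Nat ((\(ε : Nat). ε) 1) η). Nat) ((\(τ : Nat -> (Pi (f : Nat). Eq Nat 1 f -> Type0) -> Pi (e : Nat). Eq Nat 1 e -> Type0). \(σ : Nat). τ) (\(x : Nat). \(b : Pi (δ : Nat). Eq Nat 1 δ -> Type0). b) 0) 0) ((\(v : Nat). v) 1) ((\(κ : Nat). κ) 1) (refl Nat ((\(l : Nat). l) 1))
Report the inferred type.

type:
  Nat


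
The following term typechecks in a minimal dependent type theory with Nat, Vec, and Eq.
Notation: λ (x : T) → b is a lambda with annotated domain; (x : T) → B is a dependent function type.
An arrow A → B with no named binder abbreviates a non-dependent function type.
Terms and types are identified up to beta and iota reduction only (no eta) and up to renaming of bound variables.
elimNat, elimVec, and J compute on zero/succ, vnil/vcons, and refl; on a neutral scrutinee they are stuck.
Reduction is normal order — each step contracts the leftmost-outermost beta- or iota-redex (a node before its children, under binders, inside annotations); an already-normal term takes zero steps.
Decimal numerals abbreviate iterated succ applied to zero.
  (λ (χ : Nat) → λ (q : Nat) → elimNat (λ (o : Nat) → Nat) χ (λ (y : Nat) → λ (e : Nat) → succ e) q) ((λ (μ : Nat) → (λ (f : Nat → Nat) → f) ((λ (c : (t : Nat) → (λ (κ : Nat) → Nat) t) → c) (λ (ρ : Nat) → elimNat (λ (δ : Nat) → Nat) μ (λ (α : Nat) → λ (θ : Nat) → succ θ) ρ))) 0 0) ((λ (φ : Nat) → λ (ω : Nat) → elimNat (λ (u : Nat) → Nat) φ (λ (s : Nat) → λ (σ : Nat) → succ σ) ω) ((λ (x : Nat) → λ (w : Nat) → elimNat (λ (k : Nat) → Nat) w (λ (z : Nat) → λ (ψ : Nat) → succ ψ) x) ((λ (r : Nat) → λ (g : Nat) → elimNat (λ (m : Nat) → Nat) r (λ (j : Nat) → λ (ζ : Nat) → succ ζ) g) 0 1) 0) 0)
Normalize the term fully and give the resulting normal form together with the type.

resulting normal form:
  1
type:
  Nat
observation: contracting a beta-redex first, the term normalizes in 26 steps.


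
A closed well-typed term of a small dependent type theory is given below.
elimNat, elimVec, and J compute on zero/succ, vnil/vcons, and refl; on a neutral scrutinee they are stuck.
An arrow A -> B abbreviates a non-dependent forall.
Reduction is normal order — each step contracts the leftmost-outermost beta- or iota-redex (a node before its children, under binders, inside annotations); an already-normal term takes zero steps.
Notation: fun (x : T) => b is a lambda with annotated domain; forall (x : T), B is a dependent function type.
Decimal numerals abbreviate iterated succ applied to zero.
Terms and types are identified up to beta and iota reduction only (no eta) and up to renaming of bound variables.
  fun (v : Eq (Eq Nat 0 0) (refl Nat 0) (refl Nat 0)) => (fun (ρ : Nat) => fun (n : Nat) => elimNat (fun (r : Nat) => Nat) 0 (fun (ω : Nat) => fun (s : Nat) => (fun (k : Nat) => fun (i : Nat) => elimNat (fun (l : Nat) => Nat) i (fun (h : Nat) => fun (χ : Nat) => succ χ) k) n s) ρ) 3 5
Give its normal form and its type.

reduced normal form:
  fun (v : Eq (Eq Nat 0 0) (refl Nat 0) (refl Nat 0)) => 15
the term's type:
  Eq (Eq Nat 0 0) (refl Nat 0) (refl Nat 0) -> Nat
observation: 66 normal-order steps separate the term from its normal form.


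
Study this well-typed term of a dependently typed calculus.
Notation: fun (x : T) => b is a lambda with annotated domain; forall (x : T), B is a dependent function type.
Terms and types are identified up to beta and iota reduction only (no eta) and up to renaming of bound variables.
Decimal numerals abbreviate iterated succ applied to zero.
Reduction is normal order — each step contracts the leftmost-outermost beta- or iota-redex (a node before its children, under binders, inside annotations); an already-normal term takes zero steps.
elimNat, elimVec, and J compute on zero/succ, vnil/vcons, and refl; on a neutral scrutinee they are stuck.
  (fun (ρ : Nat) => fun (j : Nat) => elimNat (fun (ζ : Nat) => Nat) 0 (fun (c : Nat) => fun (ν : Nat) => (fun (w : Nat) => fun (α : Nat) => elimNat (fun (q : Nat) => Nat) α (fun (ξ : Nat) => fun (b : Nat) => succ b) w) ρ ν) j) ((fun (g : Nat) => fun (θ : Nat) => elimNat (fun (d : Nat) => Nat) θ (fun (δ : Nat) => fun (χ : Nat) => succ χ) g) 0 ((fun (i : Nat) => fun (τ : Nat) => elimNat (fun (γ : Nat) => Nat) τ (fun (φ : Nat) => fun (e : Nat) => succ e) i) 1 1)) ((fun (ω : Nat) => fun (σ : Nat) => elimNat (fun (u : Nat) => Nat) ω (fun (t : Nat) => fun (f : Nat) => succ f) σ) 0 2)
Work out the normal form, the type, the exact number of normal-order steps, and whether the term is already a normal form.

normal form:
  4
type:
  Nat
reduction steps (normal order): 36
already normal: no
first redex: a beta-redex


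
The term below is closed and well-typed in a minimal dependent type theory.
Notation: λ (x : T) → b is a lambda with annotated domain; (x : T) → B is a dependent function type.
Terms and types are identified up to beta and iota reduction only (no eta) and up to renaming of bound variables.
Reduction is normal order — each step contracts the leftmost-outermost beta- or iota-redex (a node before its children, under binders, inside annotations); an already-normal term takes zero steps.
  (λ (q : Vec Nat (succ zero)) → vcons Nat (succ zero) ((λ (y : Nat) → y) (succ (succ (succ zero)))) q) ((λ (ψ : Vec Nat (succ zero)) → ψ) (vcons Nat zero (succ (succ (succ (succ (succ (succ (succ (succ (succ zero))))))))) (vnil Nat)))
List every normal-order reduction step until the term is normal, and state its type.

reduction (normal order):
  (λ (q : Vec Nat (succ zero)) → vcons Nat (succ zero) ((λ (y : Nat) → y) (succ (succ (succ zero)))) q) ((λ (ψ : Vec Nat (succ zero)) → ψ) (vcons Nat zero (succ (succ (succ (succ (succ (succ (succ (succ (succ zero))))))))) (vnil Nat)))
  ~> vcons Nat (succ zero) ((λ (q : Nat) → q) (succ (succ (succ zero)))) ((λ (y : Vec Nat (succ zero)) → y) (vcons Nat zero (succ (succ (succ (succ (succ (succ (succ (succ (succ zero))))))))) (vnil Nat)))
  ~> vcons Nat (succ zero) (succ (succ (succ zero))) ((λ (q : Vec Nat (succ zero)) → q) (vcons Nat zero (succ (succ (succ (succ (succ (succ (succ (succ (succ zero))))))))) (vnil Nat)))
  ~> vcons Nat (succ zero) (succ (succ (succ zero))) (vcons Nat zero (succ (succ (succ (succ (succ (succ (succ (succ (succ zero))))))))) (vnil Nat))
type:
  Vec Nat (succ (succ zero))


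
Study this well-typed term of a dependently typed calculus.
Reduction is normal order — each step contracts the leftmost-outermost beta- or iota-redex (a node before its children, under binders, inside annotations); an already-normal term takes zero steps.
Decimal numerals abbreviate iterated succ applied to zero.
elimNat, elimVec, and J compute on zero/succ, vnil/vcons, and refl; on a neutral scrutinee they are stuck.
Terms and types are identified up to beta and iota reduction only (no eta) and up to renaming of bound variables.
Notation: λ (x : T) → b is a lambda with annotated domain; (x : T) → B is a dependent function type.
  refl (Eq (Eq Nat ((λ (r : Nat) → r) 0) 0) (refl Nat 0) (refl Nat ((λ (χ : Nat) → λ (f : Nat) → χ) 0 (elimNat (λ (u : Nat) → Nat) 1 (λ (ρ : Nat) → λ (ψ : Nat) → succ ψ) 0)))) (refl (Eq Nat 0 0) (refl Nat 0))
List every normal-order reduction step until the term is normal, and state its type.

normal-order reduction:
  refl (Eq (Eq Nat ((λ (r : Nat) → r) 0) 0) (refl Nat 0) (refl Nat ((λ (χ : Nat) → λ (f : Nat) → χ) 0 (elimNat (λ (u : Nat) → Nat) 1 (λ (ρ : Nat) → λ (ψ : Nat) → succ ψ) 0)))) (refl (Eq Nat 0 0) (refl Nat 0))
  ~> refl (Eq (Eq Nat 0 0) (refl Nat 0) (refl Nat ((λ (r : Nat) → λ (χ : Nat) → r) 0 (elimNat (λ (f : Nat) → Nat) 1 (λ (u : Nat) → λ (ρ : Nat) → succ ρ) 0)))) (refl (Eq Nat 0 0) (refl Nat 0))
  ~> refl (Eq (Eq Nat 0 0) (refl Nat 0) (refl Nat ((λ (r : Nat) → 0) (elimNat (λ (χ : Nat) → Nat) 1 (λ (f : Nat) → λ (u : Nat) → succ u) 0)))) (refl (Eq Nat 0 0) (refl Nat 0))
  ~> refl (Eq (Eq Nat 0 0) (refl Nat 0) (refl Nat 0)) (refl (Eq Nat 0 0) (refl Nat 0))
the term's type:
  Eq (Eq (Eq Nat 0 0) (refl Nat 0) (refl Nat 0)) (refl (Eq Nat 0 0) (refl Nat 0)) (refl (Eq Nat 0 0) (refl Nat 0))


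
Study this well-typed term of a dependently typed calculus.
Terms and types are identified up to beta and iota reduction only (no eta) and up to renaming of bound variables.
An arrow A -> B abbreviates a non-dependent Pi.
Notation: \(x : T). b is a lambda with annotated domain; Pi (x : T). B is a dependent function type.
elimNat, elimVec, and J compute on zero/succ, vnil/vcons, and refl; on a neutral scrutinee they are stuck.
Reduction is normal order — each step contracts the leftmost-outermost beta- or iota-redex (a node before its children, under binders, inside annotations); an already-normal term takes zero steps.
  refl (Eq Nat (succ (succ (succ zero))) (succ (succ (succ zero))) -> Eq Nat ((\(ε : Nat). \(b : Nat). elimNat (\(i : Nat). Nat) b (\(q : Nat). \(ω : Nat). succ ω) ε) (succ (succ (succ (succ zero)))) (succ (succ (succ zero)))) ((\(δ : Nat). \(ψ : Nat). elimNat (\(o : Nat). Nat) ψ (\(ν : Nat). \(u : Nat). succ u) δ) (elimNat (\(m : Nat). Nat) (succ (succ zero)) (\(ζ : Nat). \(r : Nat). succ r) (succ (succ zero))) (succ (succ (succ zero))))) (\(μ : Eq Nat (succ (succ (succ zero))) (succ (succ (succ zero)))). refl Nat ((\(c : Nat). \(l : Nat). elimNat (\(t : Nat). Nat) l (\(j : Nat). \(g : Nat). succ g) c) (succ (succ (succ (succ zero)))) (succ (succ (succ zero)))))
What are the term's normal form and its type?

resulting normal form:
  refl (Eq Nat (succ (succ (succ zero))) (succ (succ (succ zero))) -> Eq Nat (succ (succ (succ (succ (succ (succ (succ zero))))))) (succ (succ (succ (succ (succ (succ (succ zero)))))))) (\(ε : Eq Nat (succ (succ (succ zero))) (succ (succ (succ zero)))). refl Nat (succ (succ (succ (succ (succ (succ (succ zero))))))))
inferred type:
  Eq (Eq Nat (succ (succ (succ zero))) (succ (succ (succ zero))) -> Eq Nat (succ (succ (succ (succ (succ (succ (succ zero))))))) (succ (succ (succ (succ (succ (succ (succ zero)))))))) (\(ε : Eq Nat (succ (succ (succ zero))) (succ (succ (succ zero)))). refl Nat (succ (succ (succ (succ (succ (succ (succ zero)))))))) (\(b : Eq Nat (succ (succ (succ zero))) (succ (succ (succ zero)))). refl Nat (succ (succ (succ (succ (succ (succ (succ zero))))))))
observation: the term reaches its normal form after 52 normal-order steps.


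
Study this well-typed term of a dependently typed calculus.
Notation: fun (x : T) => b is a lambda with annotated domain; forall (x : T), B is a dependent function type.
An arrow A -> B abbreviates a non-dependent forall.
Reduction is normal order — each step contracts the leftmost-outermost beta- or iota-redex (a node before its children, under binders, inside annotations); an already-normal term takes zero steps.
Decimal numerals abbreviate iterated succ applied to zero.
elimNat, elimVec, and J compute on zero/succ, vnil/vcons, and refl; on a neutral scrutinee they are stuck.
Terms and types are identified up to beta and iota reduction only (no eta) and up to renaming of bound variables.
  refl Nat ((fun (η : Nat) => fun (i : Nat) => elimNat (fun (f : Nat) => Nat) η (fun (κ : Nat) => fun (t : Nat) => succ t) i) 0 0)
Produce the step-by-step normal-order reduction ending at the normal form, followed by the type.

normal-order reduction:
  refl Nat ((fun (η : Nat) => fun (i : Nat) => elimNat (fun (f : Nat) => Nat) η (fun (κ : Nat) => fun (t : Nat) => succ t) i) 0 0)
  ~> refl Nat ((fun (η : Nat) => elimNat (fun (i : Nat) => Nat) 0 (fun (f : Nat) => fun (κ : Nat) => succ κ) η) 0)
  ~> refl Nat (elimNat (fun (η : Nat) => Nat) 0 (fun (i : Nat) => fun (f : Nat) => succ f) 0)
  ~> refl Nat 0
type:
  Eq Nat 0 0


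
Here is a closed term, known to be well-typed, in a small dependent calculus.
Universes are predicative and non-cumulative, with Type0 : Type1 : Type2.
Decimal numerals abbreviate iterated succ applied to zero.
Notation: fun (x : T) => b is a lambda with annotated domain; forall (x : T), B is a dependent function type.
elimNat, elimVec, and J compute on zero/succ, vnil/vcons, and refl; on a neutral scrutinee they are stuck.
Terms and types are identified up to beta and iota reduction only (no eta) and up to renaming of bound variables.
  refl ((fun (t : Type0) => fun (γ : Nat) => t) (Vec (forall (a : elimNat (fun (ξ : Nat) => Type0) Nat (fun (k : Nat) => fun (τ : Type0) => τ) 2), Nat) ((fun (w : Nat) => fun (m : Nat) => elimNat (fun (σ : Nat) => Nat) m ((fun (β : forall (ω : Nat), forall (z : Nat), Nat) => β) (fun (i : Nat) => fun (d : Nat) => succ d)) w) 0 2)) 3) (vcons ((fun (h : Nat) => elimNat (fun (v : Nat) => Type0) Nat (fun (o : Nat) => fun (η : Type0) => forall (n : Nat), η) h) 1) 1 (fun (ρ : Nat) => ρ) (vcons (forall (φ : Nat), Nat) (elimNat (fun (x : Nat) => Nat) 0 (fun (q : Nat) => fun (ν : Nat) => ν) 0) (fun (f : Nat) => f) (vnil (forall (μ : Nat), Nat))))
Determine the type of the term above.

inferred type:
  Eq (Vec (forall (t : Nat), Nat) 2) (vcons (forall (γ : Nat), Nat) 1 (fun (a : Nat) => a) (vcons (forall (ξ : Nat), Nat) 0 (fun (k : Nat) => k) (vnil (forall (τ : Nat), Nat)))) (vcons (forall (w : Nat), Nat) 1 (fun (m : Nat) => m) (vcons (forall (σ : Nat), Nat) 0 (fun (β : Nat) => β) (vnil (forall (ω : Nat), Nat))))


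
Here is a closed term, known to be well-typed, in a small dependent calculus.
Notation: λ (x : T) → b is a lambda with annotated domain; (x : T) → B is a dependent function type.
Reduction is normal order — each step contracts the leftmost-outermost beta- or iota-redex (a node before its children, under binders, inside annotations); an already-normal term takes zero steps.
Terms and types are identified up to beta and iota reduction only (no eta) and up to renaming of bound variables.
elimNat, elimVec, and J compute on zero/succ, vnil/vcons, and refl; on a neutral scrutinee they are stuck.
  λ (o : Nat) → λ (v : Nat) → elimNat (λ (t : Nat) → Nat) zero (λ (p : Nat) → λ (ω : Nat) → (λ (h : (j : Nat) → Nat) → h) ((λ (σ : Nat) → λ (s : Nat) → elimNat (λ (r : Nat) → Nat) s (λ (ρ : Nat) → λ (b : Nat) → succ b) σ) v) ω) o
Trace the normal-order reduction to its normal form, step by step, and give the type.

normal-order reduction sequence:
  λ (o : Nat) → λ (v : Nat) → elimNat (λ (t : Nat) → Nat) zero (λ (p : Nat) → λ (ω : Nat) → (λ (h : (j : Nat) → Nat) → h) ((λ (σ : Nat) → λ (s : Nat) → elimNat (λ (r : Nat) → Nat) s (λ (ρ : Nat) → λ (b : Nat) → succ b) σ) v) ω) o
  ~> λ (o : Nat) → λ (v : Nat) → elimNat (λ (t : Nat) → Nat) zero (λ (p : Nat) → λ (ω : Nat) → (λ (h : Nat) → λ (j : Nat) → elimNat (λ (σ : Nat) → Nat) j (λ (s : Nat) → λ (r : Nat) → succ r) h) v ω) o
  ~> λ (o : Nat) → λ (v : Nat) → elimNat (λ (t : Nat) → Nat) zero (λ (p : Nat) → λ (ω : Nat) → (λ (h : Nat) → elimNat (λ (j : Nat) → Nat) h (λ (σ : Nat) → λ (s : Nat) → succ s) v) ω) o
  ~> λ (o : Nat) → λ (v : Nat) → elimNat (λ (t : Nat) → Nat) zero (λ (p : Nat) → λ (ω : Nat) → elimNat (λ (h : Nat) → Nat) ω (λ (j : Nat) → λ (σ : Nat) → succ σ) v) o
inferred type:
  (o : Nat) → (v : Nat) → Nat


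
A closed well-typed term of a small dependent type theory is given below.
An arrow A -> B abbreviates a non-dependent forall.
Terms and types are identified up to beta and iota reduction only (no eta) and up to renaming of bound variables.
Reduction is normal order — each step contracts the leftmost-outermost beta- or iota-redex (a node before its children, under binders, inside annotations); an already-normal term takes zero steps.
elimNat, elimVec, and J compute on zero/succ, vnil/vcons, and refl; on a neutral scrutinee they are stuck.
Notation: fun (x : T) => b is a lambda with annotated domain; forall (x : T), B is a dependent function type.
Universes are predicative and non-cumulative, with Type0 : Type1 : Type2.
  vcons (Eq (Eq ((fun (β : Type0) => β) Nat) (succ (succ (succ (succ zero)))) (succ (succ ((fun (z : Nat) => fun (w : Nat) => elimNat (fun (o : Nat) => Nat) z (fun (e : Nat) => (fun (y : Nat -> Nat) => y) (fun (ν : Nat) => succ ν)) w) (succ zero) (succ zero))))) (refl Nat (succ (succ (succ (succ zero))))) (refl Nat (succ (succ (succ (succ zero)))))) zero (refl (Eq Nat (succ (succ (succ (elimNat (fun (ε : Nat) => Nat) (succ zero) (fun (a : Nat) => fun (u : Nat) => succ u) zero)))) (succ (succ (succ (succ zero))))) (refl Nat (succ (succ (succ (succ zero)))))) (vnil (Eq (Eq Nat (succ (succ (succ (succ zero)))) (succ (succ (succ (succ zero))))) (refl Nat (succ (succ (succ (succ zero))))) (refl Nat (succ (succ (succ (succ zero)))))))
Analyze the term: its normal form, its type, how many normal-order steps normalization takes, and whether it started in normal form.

reduced normal form:
  vcons (Eq (Eq Nat (succ (succ (succ (succ zero)))) (succ (succ (succ (succ zero))))) (refl Nat (succ (succ (succ (succ zero))))) (refl Nat (succ (succ (succ (succ zero)))))) zero (refl (Eq Nat (succ (succ (succ (succ zero)))) (succ (succ (succ (succ zero))))) (refl Nat (succ (succ (succ (succ zero)))))) (vnil (Eq (Eq Nat (succ (succ (succ (succ zero)))) (succ (succ (succ (succ zero))))) (refl Nat (succ (succ (succ (succ zero))))) (refl Nat (succ (succ (succ (succ zero)))))))
type:
  Vec (Eq (Eq Nat (succ (succ (succ (succ zero)))) (succ (succ (succ (succ zero))))) (refl Nat (succ (succ (succ (succ zero))))) (refl Nat (succ (succ (succ (succ zero)))))) (succ zero)
reduction steps (normal order): 9
already normal: no
first contracted redex: a beta-redex


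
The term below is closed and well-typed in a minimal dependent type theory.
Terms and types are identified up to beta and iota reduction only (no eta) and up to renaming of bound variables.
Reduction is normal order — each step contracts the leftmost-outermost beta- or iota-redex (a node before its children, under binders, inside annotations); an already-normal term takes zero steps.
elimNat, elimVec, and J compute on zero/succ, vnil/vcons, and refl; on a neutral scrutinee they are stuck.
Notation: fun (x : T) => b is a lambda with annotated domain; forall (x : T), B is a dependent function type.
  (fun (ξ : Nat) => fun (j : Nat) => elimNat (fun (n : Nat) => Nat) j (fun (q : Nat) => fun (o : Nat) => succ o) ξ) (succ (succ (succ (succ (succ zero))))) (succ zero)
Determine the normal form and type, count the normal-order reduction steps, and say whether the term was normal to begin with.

reduced normal form:
  succ (succ (succ (succ (succ (succ zero)))))
inferred type:
  Nat
normal-order step count: 18
started in normal form: no
first redex: a beta-redex


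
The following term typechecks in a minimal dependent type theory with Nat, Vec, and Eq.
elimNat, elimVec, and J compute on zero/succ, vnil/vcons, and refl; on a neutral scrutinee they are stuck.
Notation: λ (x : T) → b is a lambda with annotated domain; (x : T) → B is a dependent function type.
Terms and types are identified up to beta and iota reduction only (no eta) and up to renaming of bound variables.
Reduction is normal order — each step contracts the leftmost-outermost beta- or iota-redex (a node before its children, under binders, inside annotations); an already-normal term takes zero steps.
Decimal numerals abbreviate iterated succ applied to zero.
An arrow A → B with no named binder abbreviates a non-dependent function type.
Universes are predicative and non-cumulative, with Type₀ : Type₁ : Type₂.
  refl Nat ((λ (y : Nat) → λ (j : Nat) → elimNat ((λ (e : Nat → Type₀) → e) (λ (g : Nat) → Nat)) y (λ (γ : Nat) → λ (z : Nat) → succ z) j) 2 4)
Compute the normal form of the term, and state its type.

reduced normal form:
  refl Nat 6
the term's type:
  Eq Nat 6 6


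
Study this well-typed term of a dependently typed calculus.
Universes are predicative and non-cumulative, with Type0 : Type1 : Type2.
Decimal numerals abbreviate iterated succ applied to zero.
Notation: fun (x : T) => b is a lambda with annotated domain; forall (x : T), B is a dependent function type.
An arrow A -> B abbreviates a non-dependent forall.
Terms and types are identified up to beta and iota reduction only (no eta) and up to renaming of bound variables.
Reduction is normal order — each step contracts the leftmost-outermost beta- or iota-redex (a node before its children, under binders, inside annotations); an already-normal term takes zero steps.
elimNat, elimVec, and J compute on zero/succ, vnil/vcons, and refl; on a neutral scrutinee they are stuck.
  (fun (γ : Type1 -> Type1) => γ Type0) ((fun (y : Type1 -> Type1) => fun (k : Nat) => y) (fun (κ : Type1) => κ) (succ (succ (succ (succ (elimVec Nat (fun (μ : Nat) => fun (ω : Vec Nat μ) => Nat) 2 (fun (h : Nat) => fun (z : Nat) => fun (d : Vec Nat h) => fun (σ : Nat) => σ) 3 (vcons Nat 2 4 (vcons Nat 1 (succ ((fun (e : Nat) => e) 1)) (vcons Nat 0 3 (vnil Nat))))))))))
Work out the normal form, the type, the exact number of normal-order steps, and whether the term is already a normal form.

normal form:
  Type0
type:
  Type1
steps to reach normal form (normal order): 4
already normal: no
first contracted redex: a beta-redex


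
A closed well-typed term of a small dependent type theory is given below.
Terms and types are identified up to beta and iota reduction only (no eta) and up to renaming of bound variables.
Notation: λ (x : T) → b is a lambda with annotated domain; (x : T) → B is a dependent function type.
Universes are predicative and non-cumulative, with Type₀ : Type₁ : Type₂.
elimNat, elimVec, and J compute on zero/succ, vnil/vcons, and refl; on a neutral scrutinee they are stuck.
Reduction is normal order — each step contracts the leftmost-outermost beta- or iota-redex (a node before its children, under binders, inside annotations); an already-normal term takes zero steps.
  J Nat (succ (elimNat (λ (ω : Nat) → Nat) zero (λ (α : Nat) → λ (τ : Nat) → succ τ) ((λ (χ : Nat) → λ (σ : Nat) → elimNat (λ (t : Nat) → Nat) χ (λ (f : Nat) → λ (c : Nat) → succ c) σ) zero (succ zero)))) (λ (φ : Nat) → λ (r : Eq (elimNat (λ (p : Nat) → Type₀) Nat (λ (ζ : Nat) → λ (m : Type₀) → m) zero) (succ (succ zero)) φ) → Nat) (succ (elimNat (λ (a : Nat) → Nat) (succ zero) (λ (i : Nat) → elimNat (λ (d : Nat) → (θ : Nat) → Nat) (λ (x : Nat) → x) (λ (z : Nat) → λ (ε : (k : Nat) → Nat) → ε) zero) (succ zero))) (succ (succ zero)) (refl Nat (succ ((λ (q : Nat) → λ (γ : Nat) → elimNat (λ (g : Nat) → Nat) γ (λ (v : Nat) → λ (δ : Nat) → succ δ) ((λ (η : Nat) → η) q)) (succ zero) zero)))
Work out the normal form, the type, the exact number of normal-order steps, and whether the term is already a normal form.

normal form:
  succ (succ zero)
the term's type:
  Nat
steps to reach normal form (normal order): 6
already normal: no
first contracted redex: a J iota-redex


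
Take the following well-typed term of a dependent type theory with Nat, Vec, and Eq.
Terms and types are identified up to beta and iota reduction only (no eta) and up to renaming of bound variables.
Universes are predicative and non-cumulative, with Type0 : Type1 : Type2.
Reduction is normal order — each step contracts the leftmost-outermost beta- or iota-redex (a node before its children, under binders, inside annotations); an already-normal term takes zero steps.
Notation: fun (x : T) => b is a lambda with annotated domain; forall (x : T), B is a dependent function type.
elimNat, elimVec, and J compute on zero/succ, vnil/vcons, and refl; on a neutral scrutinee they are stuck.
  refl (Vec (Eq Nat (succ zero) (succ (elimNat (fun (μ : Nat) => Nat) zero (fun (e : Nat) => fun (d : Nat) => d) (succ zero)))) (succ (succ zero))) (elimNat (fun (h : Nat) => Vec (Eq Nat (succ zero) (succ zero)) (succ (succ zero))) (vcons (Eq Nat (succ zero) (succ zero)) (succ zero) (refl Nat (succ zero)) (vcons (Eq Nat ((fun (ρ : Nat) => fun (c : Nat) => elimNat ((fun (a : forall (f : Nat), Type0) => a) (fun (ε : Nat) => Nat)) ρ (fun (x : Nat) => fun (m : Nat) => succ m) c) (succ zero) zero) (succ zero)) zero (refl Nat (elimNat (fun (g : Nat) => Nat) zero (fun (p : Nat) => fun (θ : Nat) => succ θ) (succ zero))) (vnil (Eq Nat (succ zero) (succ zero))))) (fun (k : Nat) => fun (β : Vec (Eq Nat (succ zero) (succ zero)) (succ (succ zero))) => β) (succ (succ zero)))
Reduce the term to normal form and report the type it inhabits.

reduced normal form:
  refl (Vec (Eq Nat (succ zero) (succ zero)) (succ (succ zero))) (vcons (Eq Nat (succ zero) (succ zero)) (succ zero) (refl Nat (succ zero)) (vcons (Eq Nat (succ zero) (succ zero)) zero (refl Nat (succ zero)) (vnil (Eq Nat (succ zero) (succ zero)))))
the term's type:
  Eq (Vec (Eq Nat (succ zero) (succ zero)) (succ (succ zero))) (vcons (Eq Nat (succ zero) (succ zero)) (succ zero) (refl Nat (succ zero)) (vcons (Eq Nat (succ zero) (succ zero)) zero (refl Nat (succ zero)) (vnil (Eq Nat (succ zero) (succ zero))))) (vcons (Eq Nat (succ zero) (succ zero)) (succ zero) (refl Nat (succ zero)) (vcons (Eq Nat (succ zero) (succ zero)) zero (refl Nat (succ zero)) (vnil (Eq Nat (succ zero) (succ zero)))))
observation: normalization takes exactly 18 steps under the normal-order strategy.


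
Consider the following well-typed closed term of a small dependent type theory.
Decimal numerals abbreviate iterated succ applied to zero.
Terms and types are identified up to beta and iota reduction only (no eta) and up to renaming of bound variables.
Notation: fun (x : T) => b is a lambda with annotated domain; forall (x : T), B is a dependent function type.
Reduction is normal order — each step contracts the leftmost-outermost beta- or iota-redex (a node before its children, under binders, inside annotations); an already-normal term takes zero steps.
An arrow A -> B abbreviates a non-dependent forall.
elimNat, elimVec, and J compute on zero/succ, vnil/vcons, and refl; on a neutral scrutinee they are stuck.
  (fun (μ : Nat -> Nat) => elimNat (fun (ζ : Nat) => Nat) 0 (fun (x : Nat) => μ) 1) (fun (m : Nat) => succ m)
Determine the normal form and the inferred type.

reduced normal form:
  1
type:
  Nat


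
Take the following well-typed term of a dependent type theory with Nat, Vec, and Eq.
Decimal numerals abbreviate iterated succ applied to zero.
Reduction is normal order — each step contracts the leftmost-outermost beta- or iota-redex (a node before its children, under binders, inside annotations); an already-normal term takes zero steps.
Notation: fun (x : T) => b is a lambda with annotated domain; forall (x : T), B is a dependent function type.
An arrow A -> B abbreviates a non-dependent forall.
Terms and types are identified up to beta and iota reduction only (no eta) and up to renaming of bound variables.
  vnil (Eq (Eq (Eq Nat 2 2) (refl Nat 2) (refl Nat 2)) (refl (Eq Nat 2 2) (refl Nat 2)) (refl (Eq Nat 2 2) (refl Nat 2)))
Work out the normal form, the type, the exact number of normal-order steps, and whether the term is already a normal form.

normal form:
  vnil (Eq (Eq (Eq Nat 2 2) (refl Nat 2) (refl Nat 2)) (refl (Eq Nat 2 2) (refl Nat 2)) (refl (Eq Nat 2 2) (refl Nat 2)))
inferred type:
  Vec (Eq (Eq (Eq Nat 2 2) (refl Nat 2) (refl Nat 2)) (refl (Eq Nat 2 2) (refl Nat 2)) (refl (Eq Nat 2 2) (refl Nat 2))) 0
steps to reach normal form (normal order): 0
term was already normal: yes


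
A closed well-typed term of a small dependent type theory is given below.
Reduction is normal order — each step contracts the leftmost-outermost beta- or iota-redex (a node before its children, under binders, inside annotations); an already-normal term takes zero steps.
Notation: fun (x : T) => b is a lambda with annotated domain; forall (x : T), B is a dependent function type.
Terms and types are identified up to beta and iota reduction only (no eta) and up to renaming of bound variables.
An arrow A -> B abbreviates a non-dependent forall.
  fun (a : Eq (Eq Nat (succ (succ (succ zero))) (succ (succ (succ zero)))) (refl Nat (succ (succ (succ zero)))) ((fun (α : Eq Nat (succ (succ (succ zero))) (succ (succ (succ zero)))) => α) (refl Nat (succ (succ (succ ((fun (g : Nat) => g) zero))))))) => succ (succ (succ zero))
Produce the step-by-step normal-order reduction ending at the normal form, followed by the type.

normal-order reduction:
  fun (a : Eq (Eq Nat (succ (succ (succ zero))) (succ (succ (succ zero)))) (refl Nat (succ (succ (succ zero)))) ((fun (α : Eq Nat (succ (succ (succ zero))) (succ (succ (succ zero)))) => α) (refl Nat (succ (succ (succ ((fun (g : Nat) => g) zero))))))) => succ (succ (succ zero))
  ~> fun (a : Eq (Eq Nat (succ (succ (succ zero))) (succ (succ (succ zero)))) (refl Nat (succ (succ (succ zero)))) (refl Nat (succ (succ (succ ((fun (α : Nat) => α) zero)))))) => succ (succ (succ zero))
  ~> fun (a : Eq (Eq Nat (succ (succ (succ zero))) (succ (succ (succ zero)))) (refl Nat (succ (succ (succ zero)))) (refl Nat (succ (succ (succ zero))))) => succ (succ (succ zero))
inferred type:
  Eq (Eq Nat (succ (succ (succ zero))) (succ (succ (succ zero)))) (refl Nat (succ (succ (succ zero)))) (refl Nat (succ (succ (succ zero)))) -> Nat


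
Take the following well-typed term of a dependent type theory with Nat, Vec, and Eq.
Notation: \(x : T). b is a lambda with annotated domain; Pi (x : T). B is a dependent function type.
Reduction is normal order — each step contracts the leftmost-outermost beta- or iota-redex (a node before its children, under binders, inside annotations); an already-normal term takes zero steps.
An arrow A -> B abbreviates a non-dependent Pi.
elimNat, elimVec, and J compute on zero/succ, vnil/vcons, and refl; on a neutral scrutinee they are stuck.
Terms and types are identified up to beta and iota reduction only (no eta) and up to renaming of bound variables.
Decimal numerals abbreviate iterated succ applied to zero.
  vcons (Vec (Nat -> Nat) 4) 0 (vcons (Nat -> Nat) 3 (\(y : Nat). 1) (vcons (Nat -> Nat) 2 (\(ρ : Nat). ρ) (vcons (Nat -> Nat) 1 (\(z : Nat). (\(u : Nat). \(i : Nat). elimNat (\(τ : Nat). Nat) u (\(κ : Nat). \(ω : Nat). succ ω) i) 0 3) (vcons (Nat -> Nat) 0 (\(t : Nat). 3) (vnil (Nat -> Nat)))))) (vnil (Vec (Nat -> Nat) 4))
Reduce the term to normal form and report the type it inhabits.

resulting normal form:
  vcons (Vec (Nat -> Nat) 4) 0 (vcons (Nat -> Nat) 3 (\(y : Nat). 1) (vcons (Nat -> Nat) 2 (\(ρ : Nat). ρ) (vcons (Nat -> Nat) 1 (\(z : Nat). 3) (vcons (Nat -> Nat) 0 (\(u : Nat). 3) (vnil (Nat -> Nat)))))) (vnil (Vec (Nat -> Nat) 4))
inferred type:
  Vec (Vec (Nat -> Nat) 4) 1


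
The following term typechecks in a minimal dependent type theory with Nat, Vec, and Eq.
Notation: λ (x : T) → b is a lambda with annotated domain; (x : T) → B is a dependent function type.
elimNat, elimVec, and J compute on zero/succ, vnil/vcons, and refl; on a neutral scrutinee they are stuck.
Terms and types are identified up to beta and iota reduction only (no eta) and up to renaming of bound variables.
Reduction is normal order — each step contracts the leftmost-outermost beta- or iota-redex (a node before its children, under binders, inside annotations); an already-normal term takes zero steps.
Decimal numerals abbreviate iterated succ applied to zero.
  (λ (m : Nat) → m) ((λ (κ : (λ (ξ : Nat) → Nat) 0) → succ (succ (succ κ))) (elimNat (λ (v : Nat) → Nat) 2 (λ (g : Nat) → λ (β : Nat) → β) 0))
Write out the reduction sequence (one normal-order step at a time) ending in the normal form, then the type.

normal-order reduction sequence:
  (λ (m : Nat) → m) ((λ (κ : (λ (ξ : Nat) → Nat) 0) → succ (succ (succ κ))) (elimNat (λ (v : Nat) → Nat) 2 (λ (g : Nat) → λ (β : Nat) → β) 0))
  ~> (λ (m : (λ (κ : Nat) → Nat) 0) → succ (succ (succ m))) (elimNat (λ (ξ : Nat) → Nat) 2 (λ (v : Nat) → λ (g : Nat) → g) 0)
  ~> succ (succ (succ (elimNat (λ (m : Nat) → Nat) 2 (λ (κ : Nat) → λ (ξ : Nat) → ξ) 0)))
  ~> 5
inferred type:
  Nat


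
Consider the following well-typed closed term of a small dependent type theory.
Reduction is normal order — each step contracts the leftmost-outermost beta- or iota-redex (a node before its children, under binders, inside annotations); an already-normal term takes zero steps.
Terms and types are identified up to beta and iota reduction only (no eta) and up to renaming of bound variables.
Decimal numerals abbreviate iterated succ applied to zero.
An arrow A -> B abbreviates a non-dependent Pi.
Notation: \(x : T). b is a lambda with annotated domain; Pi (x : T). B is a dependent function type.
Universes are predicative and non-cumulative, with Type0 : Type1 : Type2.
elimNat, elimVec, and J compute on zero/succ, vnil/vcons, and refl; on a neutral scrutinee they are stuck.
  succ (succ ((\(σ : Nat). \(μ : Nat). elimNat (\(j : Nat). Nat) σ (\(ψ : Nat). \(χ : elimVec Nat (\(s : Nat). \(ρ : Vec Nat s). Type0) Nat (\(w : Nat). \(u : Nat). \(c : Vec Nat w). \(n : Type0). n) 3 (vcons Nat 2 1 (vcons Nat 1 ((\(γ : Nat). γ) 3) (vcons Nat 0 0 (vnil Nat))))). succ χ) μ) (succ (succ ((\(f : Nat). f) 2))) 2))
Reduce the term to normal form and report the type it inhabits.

normal form:
  8
type:
  Nat


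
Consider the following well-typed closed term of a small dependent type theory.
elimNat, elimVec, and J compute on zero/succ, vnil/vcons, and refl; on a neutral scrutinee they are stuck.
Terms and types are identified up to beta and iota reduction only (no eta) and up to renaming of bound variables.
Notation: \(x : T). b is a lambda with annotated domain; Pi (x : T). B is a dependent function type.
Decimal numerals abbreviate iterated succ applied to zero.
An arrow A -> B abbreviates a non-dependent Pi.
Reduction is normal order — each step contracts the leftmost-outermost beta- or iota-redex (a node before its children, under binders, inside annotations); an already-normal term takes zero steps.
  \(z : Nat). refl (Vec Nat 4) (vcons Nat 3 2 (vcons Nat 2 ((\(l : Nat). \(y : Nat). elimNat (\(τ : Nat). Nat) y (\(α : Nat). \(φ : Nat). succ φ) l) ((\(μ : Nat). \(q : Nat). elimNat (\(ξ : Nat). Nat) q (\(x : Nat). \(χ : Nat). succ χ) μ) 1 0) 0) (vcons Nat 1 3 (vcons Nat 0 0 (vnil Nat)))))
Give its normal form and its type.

reduced normal form:
  \(z : Nat). refl (Vec Nat 4) (vcons Nat 3 2 (vcons Nat 2 1 (vcons Nat 1 3 (vcons Nat 0 0 (vnil Nat)))))
the term's type:
  Nat -> Eq (Vec Nat 4) (vcons Nat 3 2 (vcons Nat 2 1 (vcons Nat 1 3 (vcons Nat 0 0 (vnil Nat))))) (vcons Nat 3 2 (vcons Nat 2 1 (vcons Nat 1 3 (vcons Nat 0 0 (vnil Nat)))))


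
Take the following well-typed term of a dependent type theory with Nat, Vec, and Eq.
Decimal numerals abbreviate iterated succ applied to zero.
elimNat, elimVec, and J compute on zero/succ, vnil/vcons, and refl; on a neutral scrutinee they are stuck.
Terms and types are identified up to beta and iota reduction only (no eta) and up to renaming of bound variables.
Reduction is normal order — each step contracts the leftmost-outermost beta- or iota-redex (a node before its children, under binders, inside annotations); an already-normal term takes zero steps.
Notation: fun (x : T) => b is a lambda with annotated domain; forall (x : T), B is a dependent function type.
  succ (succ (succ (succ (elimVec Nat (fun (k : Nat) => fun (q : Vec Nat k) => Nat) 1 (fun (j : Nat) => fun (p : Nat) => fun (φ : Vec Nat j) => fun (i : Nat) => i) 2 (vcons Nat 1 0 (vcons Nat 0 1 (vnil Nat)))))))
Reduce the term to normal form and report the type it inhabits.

normal form:
  5
type:
  Nat
observation: normalization takes exactly 11 steps under the normal-order strategy.
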